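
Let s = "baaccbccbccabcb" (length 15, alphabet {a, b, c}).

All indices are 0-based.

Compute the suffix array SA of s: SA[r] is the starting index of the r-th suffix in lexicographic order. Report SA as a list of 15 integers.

sorted suffixes:
  #0 SA[0]=1  'aaccbccbccabcb'
  #1 SA[1]=11  'abcb'
  #2 SA[2]=2  'accbccbccabcb'
  #3 SA[3]=14  'b'
  #4 SA[4]=0  'baaccbccbccabcb'
  #5 SA[5]=12  'bcb'
  #6 SA[6]=8  'bccabcb'
  #7 SA[7]=5  'bccbccabcb'
  #8 SA[8]=10  'cabcb'
  #9 SA[9]=13  'cb'
  #10 SA[10]=7  'cbccabcb'
  #11 SA[11]=4  'cbccbccabcb'
  #12 SA[12]=9  'ccabcb'
  #13 SA[13]=6  'ccbccabcb'
  #14 SA[14]=3  'ccbccbccabcb'

[1, 11, 2, 14, 0, 12, 8, 5, 10, 13, 7, 4, 9, 6, 3]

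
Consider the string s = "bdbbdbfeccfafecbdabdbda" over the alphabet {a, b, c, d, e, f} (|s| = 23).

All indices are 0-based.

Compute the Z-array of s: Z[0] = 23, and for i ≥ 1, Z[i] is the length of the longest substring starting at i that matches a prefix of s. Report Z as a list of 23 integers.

[23, 0, 1, 3, 0, 1, 0, 0, 0, 0, 0, 0, 0, 0, 0, 2, 0, 0, 3, 0, 2, 0, 0]

Z[0]=23
i=1: outside box; Z[1]=0
i=2: outside box; Z[2]=1 grow→box=[2,3)
i=3: outside box; Z[3]=3 grow→box=[3,6)
i=4: min(r-i=2, Z[1]=0)=0; Z[4]=0
i=5: min(r-i=1, Z[2]=1)=1; Z[5]=1
i=6: outside box; Z[6]=0
i=7: outside box; Z[7]=0
i=8: outside box; Z[8]=0
i=9: outside box; Z[9]=0
i=10: outside box; Z[10]=0
i=11: outside box; Z[11]=0
i=12: outside box; Z[12]=0
i=13: outside box; Z[13]=0
i=14: outside box; Z[14]=0
i=15: outside box; Z[15]=2 grow→box=[15,17)
i=16: min(r-i=1, Z[1]=0)=0; Z[16]=0
i=17: outside box; Z[17]=0
i=18: outside box; Z[18]=3 grow→box=[18,21)
i=19: min(r-i=2, Z[1]=0)=0; Z[19]=0
i=20: min(r-i=1, Z[2]=1)=1; Z[20]=2 grow→box=[20,22)
i=21: min(r-i=1, Z[1]=0)=0; Z[21]=0
i=22: outside box; Z[22]=0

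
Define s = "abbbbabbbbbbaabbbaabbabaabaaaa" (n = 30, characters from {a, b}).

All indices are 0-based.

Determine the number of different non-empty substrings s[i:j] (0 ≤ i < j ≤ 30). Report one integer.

rank→(start, suffix):
  0 → (29, 'a')
  1 → (28, 'aa')
  2 → (27, 'aaa')
  3 → (26, 'aaaa')
  4 → (23, 'aabaaaa')
  5 → (17, 'aabbabaabaaaa')
  6 → (12, 'aabbbaabbabaabaaaa')
  7 → (24, 'abaaaa')
  8 → (21, 'abaabaaaa')
  9 → (18, 'abbabaabaaaa')
  10 → (13, 'abbbaabbabaabaaaa')
  11 → (0, 'abbbbabbbbbbaabbbaabbabaabaaaa')
  12 → (5, 'abbbbbbaabbbaabbabaabaaaa')
  13 → (25, 'baaaa')
  14 → (22, 'baabaaaa')
  15 → (16, 'baabbabaabaaaa')
  16 → (11, 'baabbbaabbabaabaaaa')
  17 → (20, 'babaabaaaa')
  18 → (4, 'babbbbbbaabbbaabbabaabaaaa')
  19 → (15, 'bbaabbabaabaaaa')
  20 → (10, 'bbaabbbaabbabaabaaaa')
  21 → (19, 'bbabaabaaaa')
  22 → (3, 'bbabbbbbbaabbbaabbabaabaaaa')
  23 → (14, 'bbbaabbabaabaaaa')
  24 → (9, 'bbbaabbbaabbabaabaaaa')
  25 → (2, 'bbbabbbbbbaabbbaabbabaabaaaa')
  26 → (8, 'bbbbaabbbaabbabaabaaaa')
  27 → (1, 'bbbbabbbbbbaabbbaabbabaabaaaa')
  28 → (7, 'bbbbbaabbbaabbabaabaaaa')
  29 → (6, 'bbbbbbaabbbaabbabaabaaaa')

SA = [29, 28, 27, 26, 23, 17, 12, 24, 21, 18, 13, 0, 5, 25, 22, 16, 11, 20, 4, 15, 10, 19, 3, 14, 9, 2, 8, 1, 7, 6]
[i] adj suffixes → lcp
  [1] 29/28 → 1 ('a')
  [2] 28/27 → 2 ('aa')
  [3] 27/26 → 3 ('aaa')
  [4] 26/23 → 2 ('aa')
  [5] 23/17 → 3 ('aab')
  [6] 17/12 → 4 ('aabb')
  [7] 12/24 → 1 ('a')
  [8] 24/21 → 4 ('abaa')
  [9] 21/18 → 2 ('ab')
  [10] 18/13 → 3 ('abb')
  [11] 13/0 → 4 ('abbb')
  [12] 0/5 → 5 ('abbbb')
  [13] 5/25 → 0 ('')
  [14] 25/22 → 3 ('baa')
  [15] 22/16 → 4 ('baab')
  [16] 16/11 → 5 ('baabb')
  [17] 11/20 → 2 ('ba')
  [18] 20/4 → 3 ('bab')
  [19] 4/15 → 1 ('b')
  [20] 15/10 → 6 ('bbaabb')
  [21] 10/19 → 3 ('bba')
  [22] 19/3 → 4 ('bbab')
  [23] 3/14 → 2 ('bb')
  [24] 14/9 → 7 ('bbbaabb')
  [25] 9/2 → 4 ('bbba')
  [26] 2/8 → 3 ('bbb')
  [27] 8/1 → 5 ('bbbba')
  [28] 1/7 → 4 ('bbbb')
  [29] 7/6 → 5 ('bbbbb')

n(n+1)/2 = 30·31/2 = 465
Σ LCP = 0 + 1 + 2 + 3 + 2 + 3 + 4 + 1 + 4 + 2 + 3 + 4 + 5 + 0 + 3 + 4 + 5 + 2 + 3 + 1 + 6 + 3 + 4 + 2 + 7 + 4 + 3 + 5 + 4 + 5 = 95
distinct = 465 − 95 = 370

370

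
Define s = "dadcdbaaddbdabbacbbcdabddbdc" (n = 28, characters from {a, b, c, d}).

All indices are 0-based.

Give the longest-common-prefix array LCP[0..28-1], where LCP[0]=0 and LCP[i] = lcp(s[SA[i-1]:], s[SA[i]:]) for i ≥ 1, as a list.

sorted suffixes:
  #0 SA[0]=6  'aaddbdabbacbbcdabddbdc'
  #1 SA[1]=12  'abbacbbcdabddbdc'
  #2 SA[2]=21  'abddbdc'
  #3 SA[3]=15  'acbbcdabddbdc'
  #4 SA[4]=1  'adcdbaaddbdabbacbbcdabddbdc'
  #5 SA[5]=7  'addbdabbacbbcdabddbdc'
  #6 SA[6]=5  'baaddbdabbacbbcdabddbdc'
  #7 SA[7]=14  'bacbbcdabddbdc'
  #8 SA[8]=13  'bbacbbcdabddbdc'
  #9 SA[9]=17  'bbcdabddbdc'
  #10 SA[10]=18  'bcdabddbdc'
  #11 SA[11]=10  'bdabbacbbcdabddbdc'
  #12 SA[12]=25  'bdc'
  #13 SA[13]=22  'bddbdc'
  #14 SA[14]=27  'c'
  #15 SA[15]=16  'cbbcdabddbdc'
  #16 SA[16]=19  'cdabddbdc'
  #17 SA[17]=3  'cdbaaddbdabbacbbcdabddbdc'
  #18 SA[18]=11  'dabbacbbcdabddbdc'
  #19 SA[19]=20  'dabddbdc'
  #20 SA[20]=0  'dadcdbaaddbdabbacbbcdabddbdc'
  #21 SA[21]=4  'dbaaddbdabbacbbcdabddbdc'
  #22 SA[22]=9  'dbdabbacbbcdabddbdc'
  #23 SA[23]=24  'dbdc'
  #24 SA[24]=26  'dc'
  #25 SA[25]=2  'dcdbaaddbdabbacbbcdabddbdc'
  #26 SA[26]=8  'ddbdabbacbbcdabddbdc'
  #27 SA[27]=23  'ddbdc'

SA = [6, 12, 21, 15, 1, 7, 5, 14, 13, 17, 18, 10, 25, 22, 27, 16, 19, 3, 11, 20, 0, 4, 9, 24, 26, 2, 8, 23]
[i] adj suffixes → lcp
  [1] 6/12 → 1 ('a')
  [2] 12/21 → 2 ('ab')
  [3] 21/15 → 1 ('a')
  [4] 15/1 → 1 ('a')
  [5] 1/7 → 2 ('ad')
  [6] 7/5 → 0 ('')
  [7] 5/14 → 2 ('ba')
  [8] 14/13 → 1 ('b')
  [9] 13/17 → 2 ('bb')
  [10] 17/18 → 1 ('b')
  [11] 18/10 → 1 ('b')
  [12] 10/25 → 2 ('bd')
  [13] 25/22 → 2 ('bd')
  [14] 22/27 → 0 ('')
  [15] 27/16 → 1 ('c')
  [16] 16/19 → 1 ('c')
  [17] 19/3 → 2 ('cd')
  [18] 3/11 → 0 ('')
  [19] 11/20 → 3 ('dab')
  [20] 20/0 → 2 ('da')
  [21] 0/4 → 1 ('d')
  [22] 4/9 → 2 ('db')
  [23] 9/24 → 3 ('dbd')
  [24] 24/26 → 1 ('d')
  [25] 26/2 → 2 ('dc')
  [26] 2/8 → 1 ('d')
  [27] 8/23 → 4 ('ddbd')

[0, 1, 2, 1, 1, 2, 0, 2, 1, 2, 1, 1, 2, 2, 0, 1, 1, 2, 0, 3, 2, 1, 2, 3, 1, 2, 1, 4]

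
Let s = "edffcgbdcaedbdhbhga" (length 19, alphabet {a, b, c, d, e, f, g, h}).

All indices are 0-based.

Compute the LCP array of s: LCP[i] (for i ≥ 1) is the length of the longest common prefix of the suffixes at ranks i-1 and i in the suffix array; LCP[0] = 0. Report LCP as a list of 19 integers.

rank | idx | suffix
   0 |  18 | a
   1 |   9 | aedbdhbhga
   2 |   6 | bdcaedbdhbhga
   3 |  12 | bdhbhga
   4 |  15 | bhga
   5 |   8 | caedbdhbhga
   6 |   4 | cgbdcaedbdhbhga
   7 |  11 | dbdhbhga
   8 |   7 | dcaedbdhbhga
   9 |   1 | dffcgbdcaedbdhbhga
  10 |  13 | dhbhga
  11 |  10 | edbdhbhga
  12 |   0 | edffcgbdcaedbdhbhga
  13 |   3 | fcgbdcaedbdhbhga
  14 |   2 | ffcgbdcaedbdhbhga
  15 |  17 | ga
  16 |   5 | gbdcaedbdhbhga
  17 |  14 | hbhga
  18 |  16 | hga

SA = [18, 9, 6, 12, 15, 8, 4, 11, 7, 1, 13, 10, 0, 3, 2, 17, 5, 14, 16]
i: (SA[i-1],SA[i]) lcp shared
  1: (18,9) 1 'a'
  2: (9,6) 0 ''
  3: (6,12) 2 'bd'
  4: (12,15) 1 'b'
  5: (15,8) 0 ''
  6: (8,4) 1 'c'
  7: (4,11) 0 ''
  8: (11,7) 1 'd'
  9: (7,1) 1 'd'
  10: (1,13) 1 'd'
  11: (13,10) 0 ''
  12: (10,0) 2 'ed'
  13: (0,3) 0 ''
  14: (3,2) 1 'f'
  15: (2,17) 0 ''
  16: (17,5) 1 'g'
  17: (5,14) 0 ''
  18: (14,16) 1 'h'

[0, 1, 0, 2, 1, 0, 1, 0, 1, 1, 1, 0, 2, 0, 1, 0, 1, 0, 1]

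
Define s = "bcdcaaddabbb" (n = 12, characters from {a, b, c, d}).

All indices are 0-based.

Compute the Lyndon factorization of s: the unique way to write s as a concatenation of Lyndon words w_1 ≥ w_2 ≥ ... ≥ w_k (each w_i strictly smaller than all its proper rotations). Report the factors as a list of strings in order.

emit factor 1: 'bcdc' (i=0, period=4)
emit factor 2: 'aaddabbb' (i=4, period=8)

["bcdc", "aaddabbb"]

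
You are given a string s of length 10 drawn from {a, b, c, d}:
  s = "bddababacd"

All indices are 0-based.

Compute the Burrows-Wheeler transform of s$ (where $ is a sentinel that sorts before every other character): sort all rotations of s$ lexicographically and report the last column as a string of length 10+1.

ddbbaa$acdb

rank  rotation     last
    0  $bddababacd  d
    1  ababacd$bdd  d
    2  abacd$bddab  b
    3  acd$bddabab  b
    4  babacd$bdda  a
    5  bacd$bddaba  a
    6  bddababacd$  $
    7  cd$bddababa  a
    8  d$bddababac  c
    9  dababacd$bd  d
   10  ddababacd$b  b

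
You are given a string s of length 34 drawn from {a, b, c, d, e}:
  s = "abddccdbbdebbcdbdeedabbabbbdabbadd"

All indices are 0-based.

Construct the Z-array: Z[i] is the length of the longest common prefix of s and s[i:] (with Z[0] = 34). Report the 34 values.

Z[0]=34
i=1: fresh scan; Z[1]=0
i=2: fresh scan; Z[2]=0
i=3: fresh scan; Z[3]=0
i=4: fresh scan; Z[4]=0
i=5: fresh scan; Z[5]=0
i=6: fresh scan; Z[6]=0
i=7: fresh scan; Z[7]=0
i=8: fresh scan; Z[8]=0
i=9: fresh scan; Z[9]=0
i=10: fresh scan; Z[10]=0
i=11: fresh scan; Z[11]=0
i=12: fresh scan; Z[12]=0
i=13: fresh scan; Z[13]=0
i=14: fresh scan; Z[14]=0
i=15: fresh scan; Z[15]=0
i=16: fresh scan; Z[16]=0
i=17: fresh scan; Z[17]=0
i=18: fresh scan; Z[18]=0
i=19: fresh scan; Z[19]=0
i=20: fresh scan; Z[20]=2 scan→box=[20,22)
i=21: min(r-i=1, Z[1]=0)=0; Z[21]=0
i=22: fresh scan; Z[22]=0
i=23: fresh scan; Z[23]=2 scan→box=[23,25)
i=24: min(r-i=1, Z[1]=0)=0; Z[24]=0
i=25: fresh scan; Z[25]=0
i=26: fresh scan; Z[26]=0
i=27: fresh scan; Z[27]=0
i=28: fresh scan; Z[28]=2 scan→box=[28,30)
i=29: min(r-i=1, Z[1]=0)=0; Z[29]=0
i=30: fresh scan; Z[30]=0
i=31: fresh scan; Z[31]=1 scan→box=[31,32)
i=32: fresh scan; Z[32]=0
i=33: fresh scan; Z[33]=0

[34, 0, 0, 0, 0, 0, 0, 0, 0, 0, 0, 0, 0, 0, 0, 0, 0, 0, 0, 0, 2, 0, 0, 2, 0, 0, 0, 0, 2, 0, 0, 1, 0, 0]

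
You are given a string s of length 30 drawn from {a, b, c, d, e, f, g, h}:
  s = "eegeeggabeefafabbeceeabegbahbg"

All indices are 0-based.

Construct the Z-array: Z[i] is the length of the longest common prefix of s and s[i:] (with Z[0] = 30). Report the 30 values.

Z[0]=30
i=1: i≥r, start 0; Z[1]=1 extend→box=[1,2)
i=2: i≥r, start 0; Z[2]=0
i=3: i≥r, start 0; Z[3]=3 extend→box=[3,6)
i=4: min(r-i=2, Z[1]=1)=1; Z[4]=1
i=5: min(r-i=1, Z[2]=0)=0; Z[5]=0
i=6: i≥r, start 0; Z[6]=0
i=7: i≥r, start 0; Z[7]=0
i=8: i≥r, start 0; Z[8]=0
i=9: i≥r, start 0; Z[9]=2 extend→box=[9,11)
i=10: min(r-i=1, Z[1]=1)=1; Z[10]=1
i=11: i≥r, start 0; Z[11]=0
i=12: i≥r, start 0; Z[12]=0
i=13: i≥r, start 0; Z[13]=0
i=14: i≥r, start 0; Z[14]=0
i=15: i≥r, start 0; Z[15]=0
i=16: i≥r, start 0; Z[16]=0
i=17: i≥r, start 0; Z[17]=1 extend→box=[17,18)
i=18: i≥r, start 0; Z[18]=0
i=19: i≥r, start 0; Z[19]=2 extend→box=[19,21)
i=20: min(r-i=1, Z[1]=1)=1; Z[20]=1
i=21: i≥r, start 0; Z[21]=0
i=22: i≥r, start 0; Z[22]=0
i=23: i≥r, start 0; Z[23]=1 extend→box=[23,24)
i=24: i≥r, start 0; Z[24]=0
i=25: i≥r, start 0; Z[25]=0
i=26: i≥r, start 0; Z[26]=0
i=27: i≥r, start 0; Z[27]=0
i=28: i≥r, start 0; Z[28]=0
i=29: i≥r, start 0; Z[29]=0

[30, 1, 0, 3, 1, 0, 0, 0, 0, 2, 1, 0, 0, 0, 0, 0, 0, 1, 0, 2, 1, 0, 0, 1, 0, 0, 0, 0, 0, 0]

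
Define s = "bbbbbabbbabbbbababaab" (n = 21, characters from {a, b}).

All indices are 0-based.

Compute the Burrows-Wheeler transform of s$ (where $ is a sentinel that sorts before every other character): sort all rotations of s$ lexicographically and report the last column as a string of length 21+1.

bbabbbbaaabbbbbbbbaab$

rank  rotation                last
    0  $bbbbbabbbabbbbababaab  b
    1  aab$bbbbbabbbabbbbabab  b
    2  ab$bbbbbabbbabbbbababa  a
    3  abaab$bbbbbabbbabbbbab  b
    4  ababaab$bbbbbabbbabbbb  b
    5  abbbabbbbababaab$bbbbb  b
    6  abbbbababaab$bbbbbabbb  b
    7  b$bbbbbabbbabbbbababaa  a
    8  baab$bbbbbabbbabbbbaba  a
    9  babaab$bbbbbabbbabbbba  a
   10  bababaab$bbbbbabbbabbb  b
   11  babbbabbbbababaab$bbbb  b
   12  babbbbababaab$bbbbbabb  b
   13  bbababaab$bbbbbabbbabb  b
   14  bbabbbabbbbababaab$bbb  b
   15  bbabbbbababaab$bbbbbab  b
   16  bbbababaab$bbbbbabbbab  b
   17  bbbabbbabbbbababaab$bb  b
   18  bbbabbbbababaab$bbbbba  a
   19  bbbbababaab$bbbbbabbba  a
   20  bbbbabbbabbbbababaab$b  b
   21  bbbbbabbbabbbbababaab$  $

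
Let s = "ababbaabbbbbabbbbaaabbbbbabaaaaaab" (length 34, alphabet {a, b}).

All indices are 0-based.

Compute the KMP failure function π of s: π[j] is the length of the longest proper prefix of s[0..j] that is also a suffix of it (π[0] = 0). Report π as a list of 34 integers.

π[0] = 0
j=1 s[j]='b': π[1]=0 (border '')
j=2 s[j]='a': π[2]=1 (border 'a')
j=3 s[j]='b': π[3]=2 (border 'ab')
j=4 s[j]='b': k: 2→0; π[4]=0 (border '')
j=5 s[j]='a': π[5]=1 (border 'a')
j=6 s[j]='a': k: 1→0; π[6]=1 (border 'a')
j=7 s[j]='b': π[7]=2 (border 'ab')
j=8 s[j]='b': k: 2→0; π[8]=0 (border '')
j=9 s[j]='b': π[9]=0 (border '')
j=10 s[j]='b': π[10]=0 (border '')
j=11 s[j]='b': π[11]=0 (border '')
j=12 s[j]='a': π[12]=1 (border 'a')
j=13 s[j]='b': π[13]=2 (border 'ab')
j=14 s[j]='b': k: 2→0; π[14]=0 (border '')
j=15 s[j]='b': π[15]=0 (border '')
j=16 s[j]='b': π[16]=0 (border '')
j=17 s[j]='a': π[17]=1 (border 'a')
j=18 s[j]='a': k: 1→0; π[18]=1 (border 'a')
j=19 s[j]='a': k: 1→0; π[19]=1 (border 'a')
j=20 s[j]='b': π[20]=2 (border 'ab')
j=21 s[j]='b': k: 2→0; π[21]=0 (border '')
j=22 s[j]='b': π[22]=0 (border '')
j=23 s[j]='b': π[23]=0 (border '')
j=24 s[j]='b': π[24]=0 (border '')
j=25 s[j]='a': π[25]=1 (border 'a')
j=26 s[j]='b': π[26]=2 (border 'ab')
j=27 s[j]='a': π[27]=3 (border 'aba')
j=28 s[j]='a': k: 3→1→0; π[28]=1 (border 'a')
j=29 s[j]='a': k: 1→0; π[29]=1 (border 'a')
j=30 s[j]='a': k: 1→0; π[30]=1 (border 'a')
j=31 s[j]='a': k: 1→0; π[31]=1 (border 'a')
j=32 s[j]='a': k: 1→0; π[32]=1 (border 'a')
j=33 s[j]='b': π[33]=2 (border 'ab')

[0, 0, 1, 2, 0, 1, 1, 2, 0, 0, 0, 0, 1, 2, 0, 0, 0, 1, 1, 1, 2, 0, 0, 0, 0, 1, 2, 3, 1, 1, 1, 1, 1, 2]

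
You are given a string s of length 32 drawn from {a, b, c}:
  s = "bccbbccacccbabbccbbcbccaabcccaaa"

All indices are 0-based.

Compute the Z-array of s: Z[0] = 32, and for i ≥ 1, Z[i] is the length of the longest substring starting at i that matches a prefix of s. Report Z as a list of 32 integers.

Z[0]=32
i=1: outside box; Z[1]=0
i=2: outside box; Z[2]=0
i=3: outside box; Z[3]=1 extend→box=[3,4)
i=4: outside box; Z[4]=3 extend→box=[4,7)
i=5: min(r-i=2, Z[1]=0)=0; Z[5]=0
i=6: min(r-i=1, Z[2]=0)=0; Z[6]=0
i=7: outside box; Z[7]=0
i=8: outside box; Z[8]=0
i=9: outside box; Z[9]=0
i=10: outside box; Z[10]=0
i=11: outside box; Z[11]=1 extend→box=[11,12)
i=12: outside box; Z[12]=0
i=13: outside box; Z[13]=1 extend→box=[13,14)
i=14: outside box; Z[14]=6 extend→box=[14,20)
i=15: min(r-i=5, Z[1]=0)=0; Z[15]=0
i=16: min(r-i=4, Z[2]=0)=0; Z[16]=0
i=17: min(r-i=3, Z[3]=1)=1; Z[17]=1
i=18: min(r-i=2, Z[4]=3)=2; Z[18]=2
i=19: min(r-i=1, Z[5]=0)=0; Z[19]=0
i=20: outside box; Z[20]=3 extend→box=[20,23)
i=21: min(r-i=2, Z[1]=0)=0; Z[21]=0
i=22: min(r-i=1, Z[2]=0)=0; Z[22]=0
i=23: outside box; Z[23]=0
i=24: outside box; Z[24]=0
i=25: outside box; Z[25]=3 extend→box=[25,28)
i=26: min(r-i=2, Z[1]=0)=0; Z[26]=0
i=27: min(r-i=1, Z[2]=0)=0; Z[27]=0
i=28: outside box; Z[28]=0
i=29: outside box; Z[29]=0
i=30: outside box; Z[30]=0
i=31: outside box; Z[31]=0

[32, 0, 0, 1, 3, 0, 0, 0, 0, 0, 0, 1, 0, 1, 6, 0, 0, 1, 2, 0, 3, 0, 0, 0, 0, 3, 0, 0, 0, 0, 0, 0]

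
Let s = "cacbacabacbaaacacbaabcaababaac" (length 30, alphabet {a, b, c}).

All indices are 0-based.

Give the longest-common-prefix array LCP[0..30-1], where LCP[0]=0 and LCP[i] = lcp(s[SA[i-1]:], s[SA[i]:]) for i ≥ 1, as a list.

[0, 2, 3, 2, 3, 1, 3, 3, 2, 1, 2, 3, 2, 5, 4, 0, 3, 3, 2, 2, 3, 1, 0, 1, 2, 2, 5, 1, 4, 3]

rank→(start, suffix):
  0 → (11, 'aaacacbaabcaababaac')
  1 → (22, 'aababaac')
  2 → (18, 'aabcaababaac')
  3 → (27, 'aac')
  4 → (12, 'aacacbaabcaababaac')
  5 → (25, 'abaac')
  6 → (23, 'ababaac')
  7 → (6, 'abacbaaacacbaabcaababaac')
  8 → (19, 'abcaababaac')
  9 → (28, 'ac')
  10 → (4, 'acabacbaaacacbaabcaababaac')
  11 → (13, 'acacbaabcaababaac')
  12 → (8, 'acbaaacacbaabcaababaac')
  13 → (15, 'acbaabcaababaac')
  14 → (1, 'acbacabacbaaacacbaabcaababaac')
  15 → (10, 'baaacacbaabcaababaac')
  16 → (17, 'baabcaababaac')
  17 → (26, 'baac')
  18 → (24, 'babaac')
  19 → (3, 'bacabacbaaacacbaabcaababaac')
  20 → (7, 'bacbaaacacbaabcaababaac')
  21 → (20, 'bcaababaac')
  22 → (29, 'c')
  23 → (21, 'caababaac')
  24 → (5, 'cabacbaaacacbaabcaababaac')
  25 → (14, 'cacbaabcaababaac')
  26 → (0, 'cacbacabacbaaacacbaabcaababaac')
  27 → (9, 'cbaaacacbaabcaababaac')
  28 → (16, 'cbaabcaababaac')
  29 → (2, 'cbacabacbaaacacbaabcaababaac')

SA = [11, 22, 18, 27, 12, 25, 23, 6, 19, 28, 4, 13, 8, 15, 1, 10, 17, 26, 24, 3, 7, 20, 29, 21, 5, 14, 0, 9, 16, 2]
i: (SA[i-1],SA[i]) lcp shared
  1: (11,22) 2 'aa'
  2: (22,18) 3 'aab'
  3: (18,27) 2 'aa'
  4: (27,12) 3 'aac'
  5: (12,25) 1 'a'
  6: (25,23) 3 'aba'
  7: (23,6) 3 'aba'
  8: (6,19) 2 'ab'
  9: (19,28) 1 'a'
  10: (28,4) 2 'ac'
  11: (4,13) 3 'aca'
  12: (13,8) 2 'ac'
  13: (8,15) 5 'acbaa'
  14: (15,1) 4 'acba'
  15: (1,10) 0 ''
  16: (10,17) 3 'baa'
  17: (17,26) 3 'baa'
  18: (26,24) 2 'ba'
  19: (24,3) 2 'ba'
  20: (3,7) 3 'bac'
  21: (7,20) 1 'b'
  22: (20,29) 0 ''
  23: (29,21) 1 'c'
  24: (21,5) 2 'ca'
  25: (5,14) 2 'ca'
  26: (14,0) 5 'cacba'
  27: (0,9) 1 'c'
  28: (9,16) 4 'cbaa'
  29: (16,2) 3 'cba'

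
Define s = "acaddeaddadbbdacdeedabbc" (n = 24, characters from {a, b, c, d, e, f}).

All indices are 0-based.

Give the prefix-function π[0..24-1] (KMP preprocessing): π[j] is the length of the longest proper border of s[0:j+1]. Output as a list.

[0, 0, 1, 0, 0, 0, 1, 0, 0, 1, 0, 0, 0, 0, 1, 2, 0, 0, 0, 0, 1, 0, 0, 0]

π[0] = 0
j=1 s[j]='c': π[1]=0 (border '')
j=2 s[j]='a': π[2]=1 (border 'a')
j=3 s[j]='d': k: 1→0; π[3]=0 (border '')
j=4 s[j]='d': π[4]=0 (border '')
j=5 s[j]='e': π[5]=0 (border '')
j=6 s[j]='a': π[6]=1 (border 'a')
j=7 s[j]='d': k: 1→0; π[7]=0 (border '')
j=8 s[j]='d': π[8]=0 (border '')
j=9 s[j]='a': π[9]=1 (border 'a')
j=10 s[j]='d': k: 1→0; π[10]=0 (border '')
j=11 s[j]='b': π[11]=0 (border '')
j=12 s[j]='b': π[12]=0 (border '')
j=13 s[j]='d': π[13]=0 (border '')
j=14 s[j]='a': π[14]=1 (border 'a')
j=15 s[j]='c': π[15]=2 (border 'ac')
j=16 s[j]='d': k: 2→0; π[16]=0 (border '')
j=17 s[j]='e': π[17]=0 (border '')
j=18 s[j]='e': π[18]=0 (border '')
j=19 s[j]='d': π[19]=0 (border '')
j=20 s[j]='a': π[20]=1 (border 'a')
j=21 s[j]='b': k: 1→0; π[21]=0 (border '')
j=22 s[j]='b': π[22]=0 (border '')
j=23 s[j]='c': π[23]=0 (border '')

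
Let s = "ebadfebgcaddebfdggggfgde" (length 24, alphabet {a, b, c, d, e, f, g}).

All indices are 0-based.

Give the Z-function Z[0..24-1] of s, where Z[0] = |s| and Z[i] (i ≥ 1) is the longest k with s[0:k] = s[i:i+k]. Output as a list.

[24, 0, 0, 0, 0, 2, 0, 0, 0, 0, 0, 0, 2, 0, 0, 0, 0, 0, 0, 0, 0, 0, 0, 1]

Z[0]=24
i=1: fresh scan; Z[1]=0
i=2: fresh scan; Z[2]=0
i=3: fresh scan; Z[3]=0
i=4: fresh scan; Z[4]=0
i=5: fresh scan; Z[5]=2 extend→box=[5,7)
i=6: min(r-i=1, Z[1]=0)=0; Z[6]=0
i=7: fresh scan; Z[7]=0
i=8: fresh scan; Z[8]=0
i=9: fresh scan; Z[9]=0
i=10: fresh scan; Z[10]=0
i=11: fresh scan; Z[11]=0
i=12: fresh scan; Z[12]=2 extend→box=[12,14)
i=13: min(r-i=1, Z[1]=0)=0; Z[13]=0
i=14: fresh scan; Z[14]=0
i=15: fresh scan; Z[15]=0
i=16: fresh scan; Z[16]=0
i=17: fresh scan; Z[17]=0
i=18: fresh scan; Z[18]=0
i=19: fresh scan; Z[19]=0
i=20: fresh scan; Z[20]=0
i=21: fresh scan; Z[21]=0
i=22: fresh scan; Z[22]=0
i=23: fresh scan; Z[23]=1 extend→box=[23,24)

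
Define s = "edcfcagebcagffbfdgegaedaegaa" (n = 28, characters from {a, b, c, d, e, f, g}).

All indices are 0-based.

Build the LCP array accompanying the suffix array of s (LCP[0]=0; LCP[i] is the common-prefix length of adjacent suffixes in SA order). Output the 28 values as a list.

rank→(start, suffix):
  0 → (27, 'a')
  1 → (26, 'aa')
  2 → (20, 'aedaegaa')
  3 → (23, 'aegaa')
  4 → (5, 'agebcagffbfdgegaedaegaa')
  5 → (10, 'agffbfdgegaedaegaa')
  6 → (8, 'bcagffbfdgegaedaegaa')
  7 → (14, 'bfdgegaedaegaa')
  8 → (4, 'cagebcagffbfdgegaedaegaa')
  9 → (9, 'cagffbfdgegaedaegaa')
  10 → (2, 'cfcagebcagffbfdgegaedaegaa')
  11 → (22, 'daegaa')
  12 → (1, 'dcfcagebcagffbfdgegaedaegaa')
  13 → (16, 'dgegaedaegaa')
  14 → (7, 'ebcagffbfdgegaedaegaa')
  15 → (21, 'edaegaa')
  16 → (0, 'edcfcagebcagffbfdgegaedaegaa')
  17 → (24, 'egaa')
  18 → (18, 'egaedaegaa')
  19 → (13, 'fbfdgegaedaegaa')
  20 → (3, 'fcagebcagffbfdgegaedaegaa')
  21 → (15, 'fdgegaedaegaa')
  22 → (12, 'ffbfdgegaedaegaa')
  23 → (25, 'gaa')
  24 → (19, 'gaedaegaa')
  25 → (6, 'gebcagffbfdgegaedaegaa')
  26 → (17, 'gegaedaegaa')
  27 → (11, 'gffbfdgegaedaegaa')

SA = [27, 26, 20, 23, 5, 10, 8, 14, 4, 9, 2, 22, 1, 16, 7, 21, 0, 24, 18, 13, 3, 15, 12, 25, 19, 6, 17, 11]
[i] adj suffixes → lcp
  [1] 27/26 → 1 ('a')
  [2] 26/20 → 1 ('a')
  [3] 20/23 → 2 ('ae')
  [4] 23/5 → 1 ('a')
  [5] 5/10 → 2 ('ag')
  [6] 10/8 → 0 ('')
  [7] 8/14 → 1 ('b')
  [8] 14/4 → 0 ('')
  [9] 4/9 → 3 ('cag')
  [10] 9/2 → 1 ('c')
  [11] 2/22 → 0 ('')
  [12] 22/1 → 1 ('d')
  [13] 1/16 → 1 ('d')
  [14] 16/7 → 0 ('')
  [15] 7/21 → 1 ('e')
  [16] 21/0 → 2 ('ed')
  [17] 0/24 → 1 ('e')
  [18] 24/18 → 3 ('ega')
  [19] 18/13 → 0 ('')
  [20] 13/3 → 1 ('f')
  [21] 3/15 → 1 ('f')
  [22] 15/12 → 1 ('f')
  [23] 12/25 → 0 ('')
  [24] 25/19 → 2 ('ga')
  [25] 19/6 → 1 ('g')
  [26] 6/17 → 2 ('ge')
  [27] 17/11 → 1 ('g')

[0, 1, 1, 2, 1, 2, 0, 1, 0, 3, 1, 0, 1, 1, 0, 1, 2, 1, 3, 0, 1, 1, 1, 0, 2, 1, 2, 1]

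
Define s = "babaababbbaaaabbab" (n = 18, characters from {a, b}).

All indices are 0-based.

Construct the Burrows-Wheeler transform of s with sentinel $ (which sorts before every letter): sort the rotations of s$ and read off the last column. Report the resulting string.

rank  rotation             last
    0  $babaababbbaaaabbab  b
    1  aaaabbab$babaababbb  b
    2  aaabbab$babaababbba  a
    3  aababbbaaaabbab$bab  b
    4  aabbab$babaababbbaa  a
    5  ab$babaababbbaaaabb  b
    6  abaababbbaaaabbab$b  b
    7  ababbbaaaabbab$baba  a
    8  abbab$babaababbbaaa  a
    9  abbbaaaabbab$babaab  b
   10  b$babaababbbaaaabba  a
   11  baaaabbab$babaababb  b
   12  baababbbaaaabbab$ba  a
   13  bab$babaababbbaaaab  b
   14  babaababbbaaaabbab$  $
   15  babbbaaaabbab$babaa  a
   16  bbaaaabbab$babaabab  b
   17  bbab$babaababbbaaaa  a
   18  bbbaaaabbab$babaaba  a

bbababbaababab$abaa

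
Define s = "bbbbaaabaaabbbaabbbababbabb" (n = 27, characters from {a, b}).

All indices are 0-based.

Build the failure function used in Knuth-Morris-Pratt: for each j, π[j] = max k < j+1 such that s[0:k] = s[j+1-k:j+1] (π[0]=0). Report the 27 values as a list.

[0, 1, 2, 3, 0, 0, 0, 1, 0, 0, 0, 1, 2, 3, 0, 0, 1, 2, 3, 0, 1, 0, 1, 2, 0, 1, 2]

π[0] = 0
j=1 s[j]='b': π[1]=1 (border 'b')
j=2 s[j]='b': π[2]=2 (border 'bb')
j=3 s[j]='b': π[3]=3 (border 'bbb')
j=4 s[j]='a': k: 3→2→1→0; π[4]=0 (border '')
j=5 s[j]='a': π[5]=0 (border '')
j=6 s[j]='a': π[6]=0 (border '')
j=7 s[j]='b': π[7]=1 (border 'b')
j=8 s[j]='a': k: 1→0; π[8]=0 (border '')
j=9 s[j]='a': π[9]=0 (border '')
j=10 s[j]='a': π[10]=0 (border '')
j=11 s[j]='b': π[11]=1 (border 'b')
j=12 s[j]='b': π[12]=2 (border 'bb')
j=13 s[j]='b': π[13]=3 (border 'bbb')
j=14 s[j]='a': k: 3→2→1→0; π[14]=0 (border '')
j=15 s[j]='a': π[15]=0 (border '')
j=16 s[j]='b': π[16]=1 (border 'b')
j=17 s[j]='b': π[17]=2 (border 'bb')
j=18 s[j]='b': π[18]=3 (border 'bbb')
j=19 s[j]='a': k: 3→2→1→0; π[19]=0 (border '')
j=20 s[j]='b': π[20]=1 (border 'b')
j=21 s[j]='a': k: 1→0; π[21]=0 (border '')
j=22 s[j]='b': π[22]=1 (border 'b')
j=23 s[j]='b': π[23]=2 (border 'bb')
j=24 s[j]='a': k: 2→1→0; π[24]=0 (border '')
j=25 s[j]='b': π[25]=1 (border 'b')
j=26 s[j]='b': π[26]=2 (border 'bb')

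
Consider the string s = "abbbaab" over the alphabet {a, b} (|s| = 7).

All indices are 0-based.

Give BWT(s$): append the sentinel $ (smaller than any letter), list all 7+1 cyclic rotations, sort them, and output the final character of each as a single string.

bba$abba

rank  rotation  last
    0  $abbbaab  b
    1  aab$abbb  b
    2  ab$abbba  a
    3  abbbaab$  $
    4  b$abbbaa  a
    5  baab$abb  b
    6  bbaab$ab  b
    7  bbbaab$a  a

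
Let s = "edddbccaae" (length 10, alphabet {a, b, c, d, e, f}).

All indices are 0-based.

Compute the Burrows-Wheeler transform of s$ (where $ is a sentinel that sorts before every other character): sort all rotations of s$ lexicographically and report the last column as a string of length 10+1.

rank  rotation     last
    0  $edddbccaae  e
    1  aae$edddbcc  c
    2  ae$edddbcca  a
    3  bccaae$eddd  d
    4  caae$edddbc  c
    5  ccaae$edddb  b
    6  dbccaae$edd  d
    7  ddbccaae$ed  d
    8  dddbccaae$e  e
    9  e$edddbccaa  a
   10  edddbccaae$  $

ecadcbddea$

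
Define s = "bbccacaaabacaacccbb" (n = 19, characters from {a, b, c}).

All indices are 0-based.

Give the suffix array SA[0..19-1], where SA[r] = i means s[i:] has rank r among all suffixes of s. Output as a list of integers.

sorted suffixes:
  #0 SA[0]=6  'aaabacaacccbb'
  #1 SA[1]=7  'aabacaacccbb'
  #2 SA[2]=12  'aacccbb'
  #3 SA[3]=8  'abacaacccbb'
  #4 SA[4]=4  'acaaabacaacccbb'
  #5 SA[5]=10  'acaacccbb'
  #6 SA[6]=13  'acccbb'
  #7 SA[7]=18  'b'
  #8 SA[8]=9  'bacaacccbb'
  #9 SA[9]=17  'bb'
  #10 SA[10]=0  'bbccacaaabacaacccbb'
  #11 SA[11]=1  'bccacaaabacaacccbb'
  #12 SA[12]=5  'caaabacaacccbb'
  #13 SA[13]=11  'caacccbb'
  #14 SA[14]=3  'cacaaabacaacccbb'
  #15 SA[15]=16  'cbb'
  #16 SA[16]=2  'ccacaaabacaacccbb'
  #17 SA[17]=15  'ccbb'
  #18 SA[18]=14  'cccbb'

[6, 7, 12, 8, 4, 10, 13, 18, 9, 17, 0, 1, 5, 11, 3, 16, 2, 15, 14]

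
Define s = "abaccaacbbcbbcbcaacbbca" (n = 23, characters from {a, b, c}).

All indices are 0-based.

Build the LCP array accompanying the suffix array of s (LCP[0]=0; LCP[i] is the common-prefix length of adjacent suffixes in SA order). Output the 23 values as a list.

[0, 1, 6, 1, 1, 5, 2, 0, 1, 3, 4, 1, 3, 2, 3, 0, 2, 7, 1, 4, 5, 2, 1]

rank→(start, suffix):
  0 → (22, 'a')
  1 → (16, 'aacbbca')
  2 → (5, 'aacbbcbbcbcaacbbca')
  3 → (0, 'abaccaacbbcbbcbcaacbbca')
  4 → (17, 'acbbca')
  5 → (6, 'acbbcbbcbcaacbbca')
  6 → (2, 'accaacbbcbbcbcaacbbca')
  7 → (1, 'baccaacbbcbbcbcaacbbca')
  8 → (19, 'bbca')
  9 → (8, 'bbcbbcbcaacbbca')
  10 → (11, 'bbcbcaacbbca')
  11 → (20, 'bca')
  12 → (14, 'bcaacbbca')
  13 → (9, 'bcbbcbcaacbbca')
  14 → (12, 'bcbcaacbbca')
  15 → (21, 'ca')
  16 → (15, 'caacbbca')
  17 → (4, 'caacbbcbbcbcaacbbca')
  18 → (18, 'cbbca')
  19 → (7, 'cbbcbbcbcaacbbca')
  20 → (10, 'cbbcbcaacbbca')
  21 → (13, 'cbcaacbbca')
  22 → (3, 'ccaacbbcbbcbcaacbbca')

SA = [22, 16, 5, 0, 17, 6, 2, 1, 19, 8, 11, 20, 14, 9, 12, 21, 15, 4, 18, 7, 10, 13, 3]
i: (SA[i-1],SA[i]) lcp shared
  1: (22,16) 1 'a'
  2: (16,5) 6 'aacbbc'
  3: (5,0) 1 'a'
  4: (0,17) 1 'a'
  5: (17,6) 5 'acbbc'
  6: (6,2) 2 'ac'
  7: (2,1) 0 ''
  8: (1,19) 1 'b'
  9: (19,8) 3 'bbc'
  10: (8,11) 4 'bbcb'
  11: (11,20) 1 'b'
  12: (20,14) 3 'bca'
  13: (14,9) 2 'bc'
  14: (9,12) 3 'bcb'
  15: (12,21) 0 ''
  16: (21,15) 2 'ca'
  17: (15,4) 7 'caacbbc'
  18: (4,18) 1 'c'
  19: (18,7) 4 'cbbc'
  20: (7,10) 5 'cbbcb'
  21: (10,13) 2 'cb'
  22: (13,3) 1 'c'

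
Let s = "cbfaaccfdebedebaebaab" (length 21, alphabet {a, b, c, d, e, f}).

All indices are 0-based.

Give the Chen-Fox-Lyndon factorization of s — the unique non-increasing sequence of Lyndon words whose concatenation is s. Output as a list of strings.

emit factor 1: 'c' (i=0, period=1)
emit factor 2: 'bf' (i=1, period=2)
emit factor 3: 'aaccfdebedebaeb' (i=3, period=15)
emit factor 4: 'aab' (i=18, period=3)

["c", "bf", "aaccfdebedebaeb", "aab"]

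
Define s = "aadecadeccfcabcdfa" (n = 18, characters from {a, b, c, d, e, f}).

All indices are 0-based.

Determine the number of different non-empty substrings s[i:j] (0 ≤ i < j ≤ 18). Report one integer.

152

rank | idx | suffix
   0 |  17 | a
   1 |   0 | aadecadeccfcabcdfa
   2 |  12 | abcdfa
   3 |   1 | adecadeccfcabcdfa
   4 |   5 | adeccfcabcdfa
   5 |  13 | bcdfa
   6 |  11 | cabcdfa
   7 |   4 | cadeccfcabcdfa
   8 |   8 | ccfcabcdfa
   9 |  14 | cdfa
  10 |   9 | cfcabcdfa
  11 |   2 | decadeccfcabcdfa
  12 |   6 | deccfcabcdfa
  13 |  15 | dfa
  14 |   3 | ecadeccfcabcdfa
  15 |   7 | eccfcabcdfa
  16 |  16 | fa
  17 |  10 | fcabcdfa

SA = [17, 0, 12, 1, 5, 13, 11, 4, 8, 14, 9, 2, 6, 15, 3, 7, 16, 10]
rank  pair      lcp
   1  s[17:],s[0:]  1  'a'
   2  s[0:],s[12:]  1  'a'
   3  s[12:],s[1:]  1  'a'
   4  s[1:],s[5:]  4  'adec'
   5  s[5:],s[13:]  0  ''
   6  s[13:],s[11:]  0  ''
   7  s[11:],s[4:]  2  'ca'
   8  s[4:],s[8:]  1  'c'
   9  s[8:],s[14:]  1  'c'
  10  s[14:],s[9:]  1  'c'
  11  s[9:],s[2:]  0  ''
  12  s[2:],s[6:]  3  'dec'
  13  s[6:],s[15:]  1  'd'
  14  s[15:],s[3:]  0  ''
  15  s[3:],s[7:]  2  'ec'
  16  s[7:],s[16:]  0  ''
  17  s[16:],s[10:]  1  'f'

n(n+1)/2 = 18·19/2 = 171
Σ LCP = 0 + 1 + 1 + 1 + 4 + 0 + 0 + 2 + 1 + 1 + 1 + 0 + 3 + 1 + 0 + 2 + 0 + 1 = 19
distinct = 171 − 19 = 152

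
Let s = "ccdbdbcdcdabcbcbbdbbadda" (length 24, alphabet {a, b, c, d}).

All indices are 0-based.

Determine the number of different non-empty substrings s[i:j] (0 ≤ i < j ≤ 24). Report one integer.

268

sorted suffixes:
  #0 SA[0]=23  'a'
  #1 SA[1]=10  'abcbcbbdbbadda'
  #2 SA[2]=20  'adda'
  #3 SA[3]=19  'badda'
  #4 SA[4]=18  'bbadda'
  #5 SA[5]=15  'bbdbbadda'
  #6 SA[6]=13  'bcbbdbbadda'
  #7 SA[7]=11  'bcbcbbdbbadda'
  #8 SA[8]=5  'bcdcdabcbcbbdbbadda'
  #9 SA[9]=16  'bdbbadda'
  #10 SA[10]=3  'bdbcdcdabcbcbbdbbadda'
  #11 SA[11]=14  'cbbdbbadda'
  #12 SA[12]=12  'cbcbbdbbadda'
  #13 SA[13]=0  'ccdbdbcdcdabcbcbbdbbadda'
  #14 SA[14]=8  'cdabcbcbbdbbadda'
  #15 SA[15]=1  'cdbdbcdcdabcbcbbdbbadda'
  #16 SA[16]=6  'cdcdabcbcbbdbbadda'
  #17 SA[17]=22  'da'
  #18 SA[18]=9  'dabcbcbbdbbadda'
  #19 SA[19]=17  'dbbadda'
  #20 SA[20]=4  'dbcdcdabcbcbbdbbadda'
  #21 SA[21]=2  'dbdbcdcdabcbcbbdbbadda'
  #22 SA[22]=7  'dcdabcbcbbdbbadda'
  #23 SA[23]=21  'dda'

SA = [23, 10, 20, 19, 18, 15, 13, 11, 5, 16, 3, 14, 12, 0, 8, 1, 6, 22, 9, 17, 4, 2, 7, 21]
[i] adj suffixes → lcp
  [1] 23/10 → 1 ('a')
  [2] 10/20 → 1 ('a')
  [3] 20/19 → 0 ('')
  [4] 19/18 → 1 ('b')
  [5] 18/15 → 2 ('bb')
  [6] 15/13 → 1 ('b')
  [7] 13/11 → 3 ('bcb')
  [8] 11/5 → 2 ('bc')
  [9] 5/16 → 1 ('b')
  [10] 16/3 → 3 ('bdb')
  [11] 3/14 → 0 ('')
  [12] 14/12 → 2 ('cb')
  [13] 12/0 → 1 ('c')
  [14] 0/8 → 1 ('c')
  [15] 8/1 → 2 ('cd')
  [16] 1/6 → 2 ('cd')
  [17] 6/22 → 0 ('')
  [18] 22/9 → 2 ('da')
  [19] 9/17 → 1 ('d')
  [20] 17/4 → 2 ('db')
  [21] 4/2 → 2 ('db')
  [22] 2/7 → 1 ('d')
  [23] 7/21 → 1 ('d')

n(n+1)/2 = 24·25/2 = 300
Σ LCP = 0 + 1 + 1 + 0 + 1 + 2 + 1 + 3 + 2 + 1 + 3 + 0 + 2 + 1 + 1 + 2 + 2 + 0 + 2 + 1 + 2 + 2 + 1 + 1 = 32
distinct = 300 − 32 = 268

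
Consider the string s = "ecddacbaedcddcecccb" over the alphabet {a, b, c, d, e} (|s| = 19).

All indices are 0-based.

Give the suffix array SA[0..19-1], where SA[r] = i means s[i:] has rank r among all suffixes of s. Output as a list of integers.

sorted suffixes:
  #0 SA[0]=4  'acbaedcddcecccb'
  #1 SA[1]=7  'aedcddcecccb'
  #2 SA[2]=18  'b'
  #3 SA[3]=6  'baedcddcecccb'
  #4 SA[4]=17  'cb'
  #5 SA[5]=5  'cbaedcddcecccb'
  #6 SA[6]=16  'ccb'
  #7 SA[7]=15  'cccb'
  #8 SA[8]=1  'cddacbaedcddcecccb'
  #9 SA[9]=10  'cddcecccb'
  #10 SA[10]=13  'cecccb'
  #11 SA[11]=3  'dacbaedcddcecccb'
  #12 SA[12]=9  'dcddcecccb'
  #13 SA[13]=12  'dcecccb'
  #14 SA[14]=2  'ddacbaedcddcecccb'
  #15 SA[15]=11  'ddcecccb'
  #16 SA[16]=14  'ecccb'
  #17 SA[17]=0  'ecddacbaedcddcecccb'
  #18 SA[18]=8  'edcddcecccb'

[4, 7, 18, 6, 17, 5, 16, 15, 1, 10, 13, 3, 9, 12, 2, 11, 14, 0, 8]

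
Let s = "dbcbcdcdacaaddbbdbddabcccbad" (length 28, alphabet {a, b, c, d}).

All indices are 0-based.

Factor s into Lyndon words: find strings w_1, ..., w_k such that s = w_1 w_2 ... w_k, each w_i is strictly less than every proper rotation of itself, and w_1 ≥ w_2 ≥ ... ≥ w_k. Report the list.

emit factor 1: 'd' (i=0, period=1)
emit factor 2: 'bcbcdcd' (i=1, period=7)
emit factor 3: 'ac' (i=8, period=2)
emit factor 4: 'aaddbbdbddabcccbad' (i=10, period=18)

["d", "bcbcdcd", "ac", "aaddbbdbddabcccbad"]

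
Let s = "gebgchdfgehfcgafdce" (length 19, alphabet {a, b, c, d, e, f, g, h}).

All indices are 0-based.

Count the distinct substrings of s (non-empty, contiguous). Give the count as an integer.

rank→(start, suffix):
  0 → (14, 'afdce')
  1 → (2, 'bgchdfgehfcgafdce')
  2 → (17, 'ce')
  3 → (12, 'cgafdce')
  4 → (4, 'chdfgehfcgafdce')
  5 → (16, 'dce')
  6 → (6, 'dfgehfcgafdce')
  7 → (18, 'e')
  8 → (1, 'ebgchdfgehfcgafdce')
  9 → (9, 'ehfcgafdce')
  10 → (11, 'fcgafdce')
  11 → (15, 'fdce')
  12 → (7, 'fgehfcgafdce')
  13 → (13, 'gafdce')
  14 → (3, 'gchdfgehfcgafdce')
  15 → (0, 'gebgchdfgehfcgafdce')
  16 → (8, 'gehfcgafdce')
  17 → (5, 'hdfgehfcgafdce')
  18 → (10, 'hfcgafdce')

SA = [14, 2, 17, 12, 4, 16, 6, 18, 1, 9, 11, 15, 7, 13, 3, 0, 8, 5, 10]
rank  pair      lcp
   1  s[14:],s[2:]  0  ''
   2  s[2:],s[17:]  0  ''
   3  s[17:],s[12:]  1  'c'
   4  s[12:],s[4:]  1  'c'
   5  s[4:],s[16:]  0  ''
   6  s[16:],s[6:]  1  'd'
   7  s[6:],s[18:]  0  ''
   8  s[18:],s[1:]  1  'e'
   9  s[1:],s[9:]  1  'e'
  10  s[9:],s[11:]  0  ''
  11  s[11:],s[15:]  1  'f'
  12  s[15:],s[7:]  1  'f'
  13  s[7:],s[13:]  0  ''
  14  s[13:],s[3:]  1  'g'
  15  s[3:],s[0:]  1  'g'
  16  s[0:],s[8:]  2  'ge'
  17  s[8:],s[5:]  0  ''
  18  s[5:],s[10:]  1  'h'

n(n+1)/2 = 19·20/2 = 190
Σ LCP = 0 + 0 + 0 + 1 + 1 + 0 + 1 + 0 + 1 + 1 + 0 + 1 + 1 + 0 + 1 + 1 + 2 + 0 + 1 = 12
distinct = 190 − 12 = 178

178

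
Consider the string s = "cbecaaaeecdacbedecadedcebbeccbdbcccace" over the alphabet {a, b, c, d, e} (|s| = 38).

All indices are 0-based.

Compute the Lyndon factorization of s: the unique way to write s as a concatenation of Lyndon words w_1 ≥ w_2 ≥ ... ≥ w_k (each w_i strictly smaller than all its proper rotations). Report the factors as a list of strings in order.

emit factor 1: 'c' (i=0, period=1)
emit factor 2: 'bec' (i=1, period=3)
emit factor 3: 'aaaeecdacbedecadedcebbeccbdbcccace' (i=4, period=34)

["c", "bec", "aaaeecdacbedecadedcebbeccbdbcccace"]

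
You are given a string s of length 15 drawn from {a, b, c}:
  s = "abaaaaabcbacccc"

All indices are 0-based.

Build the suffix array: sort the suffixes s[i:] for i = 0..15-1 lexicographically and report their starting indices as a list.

[2, 3, 4, 5, 0, 6, 10, 1, 9, 7, 14, 8, 13, 12, 11]

sorted suffixes:
  #0 SA[0]=2  'aaaaabcbacccc'
  #1 SA[1]=3  'aaaabcbacccc'
  #2 SA[2]=4  'aaabcbacccc'
  #3 SA[3]=5  'aabcbacccc'
  #4 SA[4]=0  'abaaaaabcbacccc'
  #5 SA[5]=6  'abcbacccc'
  #6 SA[6]=10  'acccc'
  #7 SA[7]=1  'baaaaabcbacccc'
  #8 SA[8]=9  'bacccc'
  #9 SA[9]=7  'bcbacccc'
  #10 SA[10]=14  'c'
  #11 SA[11]=8  'cbacccc'
  #12 SA[12]=13  'cc'
  #13 SA[13]=12  'ccc'
  #14 SA[14]=11  'cccc'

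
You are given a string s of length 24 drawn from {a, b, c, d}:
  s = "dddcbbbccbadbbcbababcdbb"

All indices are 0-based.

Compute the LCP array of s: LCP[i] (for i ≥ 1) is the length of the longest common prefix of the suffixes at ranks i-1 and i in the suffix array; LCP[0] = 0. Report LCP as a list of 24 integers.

sorted suffixes:
  #0 SA[0]=16  'ababcdbb'
  #1 SA[1]=18  'abcdbb'
  #2 SA[2]=10  'adbbcbababcdbb'
  #3 SA[3]=23  'b'
  #4 SA[4]=15  'bababcdbb'
  #5 SA[5]=17  'babcdbb'
  #6 SA[6]=9  'badbbcbababcdbb'
  #7 SA[7]=22  'bb'
  #8 SA[8]=4  'bbbccbadbbcbababcdbb'
  #9 SA[9]=12  'bbcbababcdbb'
  #10 SA[10]=5  'bbccbadbbcbababcdbb'
  #11 SA[11]=13  'bcbababcdbb'
  #12 SA[12]=6  'bccbadbbcbababcdbb'
  #13 SA[13]=19  'bcdbb'
  #14 SA[14]=14  'cbababcdbb'
  #15 SA[15]=8  'cbadbbcbababcdbb'
  #16 SA[16]=3  'cbbbccbadbbcbababcdbb'
  #17 SA[17]=7  'ccbadbbcbababcdbb'
  #18 SA[18]=20  'cdbb'
  #19 SA[19]=21  'dbb'
  #20 SA[20]=11  'dbbcbababcdbb'
  #21 SA[21]=2  'dcbbbccbadbbcbababcdbb'
  #22 SA[22]=1  'ddcbbbccbadbbcbababcdbb'
  #23 SA[23]=0  'dddcbbbccbadbbcbababcdbb'

SA = [16, 18, 10, 23, 15, 17, 9, 22, 4, 12, 5, 13, 6, 19, 14, 8, 3, 7, 20, 21, 11, 2, 1, 0]
[i] adj suffixes → lcp
  [1] 16/18 → 2 ('ab')
  [2] 18/10 → 1 ('a')
  [3] 10/23 → 0 ('')
  [4] 23/15 → 1 ('b')
  [5] 15/17 → 3 ('bab')
  [6] 17/9 → 2 ('ba')
  [7] 9/22 → 1 ('b')
  [8] 22/4 → 2 ('bb')
  [9] 4/12 → 2 ('bb')
  [10] 12/5 → 3 ('bbc')
  [11] 5/13 → 1 ('b')
  [12] 13/6 → 2 ('bc')
  [13] 6/19 → 2 ('bc')
  [14] 19/14 → 0 ('')
  [15] 14/8 → 3 ('cba')
  [16] 8/3 → 2 ('cb')
  [17] 3/7 → 1 ('c')
  [18] 7/20 → 1 ('c')
  [19] 20/21 → 0 ('')
  [20] 21/11 → 3 ('dbb')
  [21] 11/2 → 1 ('d')
  [22] 2/1 → 1 ('d')
  [23] 1/0 → 2 ('dd')

[0, 2, 1, 0, 1, 3, 2, 1, 2, 2, 3, 1, 2, 2, 0, 3, 2, 1, 1, 0, 3, 1, 1, 2]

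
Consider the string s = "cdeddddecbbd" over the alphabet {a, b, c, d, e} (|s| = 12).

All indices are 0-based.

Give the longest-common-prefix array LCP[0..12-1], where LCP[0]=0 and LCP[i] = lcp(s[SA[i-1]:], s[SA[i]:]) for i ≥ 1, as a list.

[0, 1, 0, 1, 0, 1, 3, 2, 1, 2, 0, 1]

rank→(start, suffix):
  0 → (9, 'bbd')
  1 → (10, 'bd')
  2 → (8, 'cbbd')
  3 → (0, 'cdeddddecbbd')
  4 → (11, 'd')
  5 → (3, 'ddddecbbd')
  6 → (4, 'dddecbbd')
  7 → (5, 'ddecbbd')
  8 → (6, 'decbbd')
  9 → (1, 'deddddecbbd')
  10 → (7, 'ecbbd')
  11 → (2, 'eddddecbbd')

SA = [9, 10, 8, 0, 11, 3, 4, 5, 6, 1, 7, 2]
[i] adj suffixes → lcp
  [1] 9/10 → 1 ('b')
  [2] 10/8 → 0 ('')
  [3] 8/0 → 1 ('c')
  [4] 0/11 → 0 ('')
  [5] 11/3 → 1 ('d')
  [6] 3/4 → 3 ('ddd')
  [7] 4/5 → 2 ('dd')
  [8] 5/6 → 1 ('d')
  [9] 6/1 → 2 ('de')
  [10] 1/7 → 0 ('')
  [11] 7/2 → 1 ('e')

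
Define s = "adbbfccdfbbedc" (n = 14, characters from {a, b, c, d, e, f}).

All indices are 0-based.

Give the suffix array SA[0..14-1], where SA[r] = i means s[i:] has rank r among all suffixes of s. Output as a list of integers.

[0, 9, 2, 10, 3, 13, 5, 6, 1, 12, 7, 11, 8, 4]

sorted suffixes:
  #0 SA[0]=0  'adbbfccdfbbedc'
  #1 SA[1]=9  'bbedc'
  #2 SA[2]=2  'bbfccdfbbedc'
  #3 SA[3]=10  'bedc'
  #4 SA[4]=3  'bfccdfbbedc'
  #5 SA[5]=13  'c'
  #6 SA[6]=5  'ccdfbbedc'
  #7 SA[7]=6  'cdfbbedc'
  #8 SA[8]=1  'dbbfccdfbbedc'
  #9 SA[9]=12  'dc'
  #10 SA[10]=7  'dfbbedc'
  #11 SA[11]=11  'edc'
  #12 SA[12]=8  'fbbedc'
  #13 SA[13]=4  'fccdfbbedc'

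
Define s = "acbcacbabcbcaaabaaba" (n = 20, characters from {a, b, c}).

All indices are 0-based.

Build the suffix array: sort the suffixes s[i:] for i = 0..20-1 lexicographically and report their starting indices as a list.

[19, 12, 16, 13, 17, 14, 7, 4, 0, 18, 15, 6, 10, 2, 8, 11, 3, 5, 9, 1]

sorted suffixes:
  #0 SA[0]=19  'a'
  #1 SA[1]=12  'aaabaaba'
  #2 SA[2]=16  'aaba'
  #3 SA[3]=13  'aabaaba'
  #4 SA[4]=17  'aba'
  #5 SA[5]=14  'abaaba'
  #6 SA[6]=7  'abcbcaaabaaba'
  #7 SA[7]=4  'acbabcbcaaabaaba'
  #8 SA[8]=0  'acbcacbabcbcaaabaaba'
  #9 SA[9]=18  'ba'
  #10 SA[10]=15  'baaba'
  #11 SA[11]=6  'babcbcaaabaaba'
  #12 SA[12]=10  'bcaaabaaba'
  #13 SA[13]=2  'bcacbabcbcaaabaaba'
  #14 SA[14]=8  'bcbcaaabaaba'
  #15 SA[15]=11  'caaabaaba'
  #16 SA[16]=3  'cacbabcbcaaabaaba'
  #17 SA[17]=5  'cbabcbcaaabaaba'
  #18 SA[18]=9  'cbcaaabaaba'
  #19 SA[19]=1  'cbcacbabcbcaaabaaba'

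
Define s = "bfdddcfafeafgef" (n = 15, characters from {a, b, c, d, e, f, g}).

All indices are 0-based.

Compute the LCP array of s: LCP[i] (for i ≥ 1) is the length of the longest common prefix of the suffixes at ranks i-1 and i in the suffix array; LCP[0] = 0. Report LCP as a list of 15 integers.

sorted suffixes:
  #0 SA[0]=7  'afeafgef'
  #1 SA[1]=10  'afgef'
  #2 SA[2]=0  'bfdddcfafeafgef'
  #3 SA[3]=5  'cfafeafgef'
  #4 SA[4]=4  'dcfafeafgef'
  #5 SA[5]=3  'ddcfafeafgef'
  #6 SA[6]=2  'dddcfafeafgef'
  #7 SA[7]=9  'eafgef'
  #8 SA[8]=13  'ef'
  #9 SA[9]=14  'f'
  #10 SA[10]=6  'fafeafgef'
  #11 SA[11]=1  'fdddcfafeafgef'
  #12 SA[12]=8  'feafgef'
  #13 SA[13]=11  'fgef'
  #14 SA[14]=12  'gef'

SA = [7, 10, 0, 5, 4, 3, 2, 9, 13, 14, 6, 1, 8, 11, 12]
[i] adj suffixes → lcp
  [1] 7/10 → 2 ('af')
  [2] 10/0 → 0 ('')
  [3] 0/5 → 0 ('')
  [4] 5/4 → 0 ('')
  [5] 4/3 → 1 ('d')
  [6] 3/2 → 2 ('dd')
  [7] 2/9 → 0 ('')
  [8] 9/13 → 1 ('e')
  [9] 13/14 → 0 ('')
  [10] 14/6 → 1 ('f')
  [11] 6/1 → 1 ('f')
  [12] 1/8 → 1 ('f')
  [13] 8/11 → 1 ('f')
  [14] 11/12 → 0 ('')

[0, 2, 0, 0, 0, 1, 2, 0, 1, 0, 1, 1, 1, 1, 0]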